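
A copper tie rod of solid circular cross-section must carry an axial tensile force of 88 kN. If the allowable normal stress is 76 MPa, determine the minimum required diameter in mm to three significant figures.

38.4 mm

Required area A ≥ P/σ_allow = 88000/76 = 1158 mm².
For a solid circular section, d ≥ √(4A/π) = 38.4 mm.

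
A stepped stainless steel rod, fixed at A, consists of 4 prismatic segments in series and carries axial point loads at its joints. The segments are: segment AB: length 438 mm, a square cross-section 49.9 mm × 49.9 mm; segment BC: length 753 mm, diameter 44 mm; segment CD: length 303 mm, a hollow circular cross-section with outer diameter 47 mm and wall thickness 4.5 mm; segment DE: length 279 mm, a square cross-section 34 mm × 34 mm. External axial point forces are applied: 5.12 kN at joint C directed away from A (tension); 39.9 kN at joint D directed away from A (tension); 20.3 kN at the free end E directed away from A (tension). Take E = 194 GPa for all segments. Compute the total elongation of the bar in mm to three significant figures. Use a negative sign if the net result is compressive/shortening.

Internal axial forces (sectioning from the free end, tension +): N_DE = 20.3 kN, N_CD = 60.2 kN, N_BC = 65.32 kN, N_AB = 65.32 kN.
A_AB = 2490 mm².
A_BC = 1521 mm².
A_CD = 600.8 mm².
A_DE = 1156 mm².
δ_AB = 65320·438/(2490·194000) = 0.05923 mm
δ_BC = 65320·753/(1521·194000) = 0.1667 mm
δ_CD = 60200·303/(600.8·194000) = 0.1565 mm
δ_DE = 20300·279/(1156·194000) = 0.02525 mm
δ = Σδ_i = 0.4077 mm.

0.408 mm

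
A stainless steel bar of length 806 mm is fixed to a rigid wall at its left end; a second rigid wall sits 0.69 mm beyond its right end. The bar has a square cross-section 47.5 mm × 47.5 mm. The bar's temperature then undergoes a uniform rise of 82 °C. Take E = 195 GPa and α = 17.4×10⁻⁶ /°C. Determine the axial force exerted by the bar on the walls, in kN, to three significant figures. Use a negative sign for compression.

-251 kN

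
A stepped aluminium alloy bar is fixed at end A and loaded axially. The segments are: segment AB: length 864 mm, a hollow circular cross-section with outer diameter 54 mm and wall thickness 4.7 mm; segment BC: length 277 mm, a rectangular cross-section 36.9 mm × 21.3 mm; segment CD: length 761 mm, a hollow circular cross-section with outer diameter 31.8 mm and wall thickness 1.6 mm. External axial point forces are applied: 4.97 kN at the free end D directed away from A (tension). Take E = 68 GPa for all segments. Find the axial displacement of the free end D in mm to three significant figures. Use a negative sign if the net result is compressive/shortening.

Internal axial forces (sectioning from the free end, tension +): N_CD = 4.97 kN, N_BC = 4.97 kN, N_AB = 4.97 kN.
A_AB = 727.9 mm².
A_BC = 786 mm².
A_CD = 151.8 mm².
δ_AB = 4970·864/(727.9·68000) = 0.08675 mm
δ_BC = 4970·277/(786·68000) = 0.02576 mm
δ_CD = 4970·761/(151.8·68000) = 0.3664 mm
δ = Σδ_i = 0.4789 mm.

0.479 mm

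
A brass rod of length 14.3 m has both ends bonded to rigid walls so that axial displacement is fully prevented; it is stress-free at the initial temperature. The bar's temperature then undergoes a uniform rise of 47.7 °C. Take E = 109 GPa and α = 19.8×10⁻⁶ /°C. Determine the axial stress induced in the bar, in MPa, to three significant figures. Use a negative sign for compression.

-103 MPa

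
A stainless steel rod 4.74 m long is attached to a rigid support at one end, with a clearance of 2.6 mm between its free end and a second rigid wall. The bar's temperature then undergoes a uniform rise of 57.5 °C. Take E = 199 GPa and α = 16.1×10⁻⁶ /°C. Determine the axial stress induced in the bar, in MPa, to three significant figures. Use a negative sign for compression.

Free thermal expansion αLΔT = 16.1e-6 · 4740 · 57.5 = 4.388 mm.
The walls engage after the gap closes; constrained expansion = 4.388 − 2.6 = 1.788 mm.
The walls impose strain ε = −(1.788)/4740 = -3.7723e-04; σ = Eε = 199000 · -3.7723e-04 = -75.07 MPa.

-75.1 MPa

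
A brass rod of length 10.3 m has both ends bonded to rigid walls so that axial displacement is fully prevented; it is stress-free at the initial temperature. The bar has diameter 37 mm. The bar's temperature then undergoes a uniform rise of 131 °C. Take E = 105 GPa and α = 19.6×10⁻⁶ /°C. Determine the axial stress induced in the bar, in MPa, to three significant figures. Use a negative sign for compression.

-270 MPa

Free thermal expansion αLΔT = 19.6e-6 · 10300 · 131 = 26.45 mm.
The walls impose strain ε = −(26.45)/10300 = -2.5676e-03; σ = Eε = 105000 · -2.5676e-03 = -269.6 MPa.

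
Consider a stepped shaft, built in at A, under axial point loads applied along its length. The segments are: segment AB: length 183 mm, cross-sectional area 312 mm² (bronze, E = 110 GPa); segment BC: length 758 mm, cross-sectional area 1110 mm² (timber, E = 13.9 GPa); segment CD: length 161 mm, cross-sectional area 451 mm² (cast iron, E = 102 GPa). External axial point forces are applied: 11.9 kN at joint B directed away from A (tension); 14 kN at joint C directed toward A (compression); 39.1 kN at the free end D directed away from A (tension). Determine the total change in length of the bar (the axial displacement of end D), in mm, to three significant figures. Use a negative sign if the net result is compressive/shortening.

Internal axial forces (sectioning from the free end, tension +): N_CD = 39.1 kN, N_BC = 25.1 kN, N_AB = 37 kN.
δ_AB = 37000·183/(312·110000) = 0.1973 mm
δ_BC = 25100·758/(1110·13900) = 1.233 mm
δ_CD = 39100·161/(451·102000) = 0.1368 mm
δ = Σδ_i = 1.567 mm.

1.57 mm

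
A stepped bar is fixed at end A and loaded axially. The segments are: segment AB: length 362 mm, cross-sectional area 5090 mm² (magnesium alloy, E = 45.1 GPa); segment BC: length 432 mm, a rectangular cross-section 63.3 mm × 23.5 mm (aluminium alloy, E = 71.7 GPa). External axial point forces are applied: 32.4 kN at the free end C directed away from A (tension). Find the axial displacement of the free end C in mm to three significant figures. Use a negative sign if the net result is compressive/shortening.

0.182 mm

Internal axial forces (sectioning from the free end, tension +): N_BC = 32.4 kN, N_AB = 32.4 kN.
A_BC = 1488 mm².
δ_AB = 32400·362/(5090·45100) = 0.05109 mm
δ_BC = 32400·432/(1488·71700) = 0.1312 mm
δ = Σδ_i = 0.1823 mm.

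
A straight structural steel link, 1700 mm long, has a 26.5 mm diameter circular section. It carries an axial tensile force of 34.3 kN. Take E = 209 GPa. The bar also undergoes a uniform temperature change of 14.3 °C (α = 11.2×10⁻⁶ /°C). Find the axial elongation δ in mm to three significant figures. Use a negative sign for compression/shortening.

A = 551.5 mm².
δ_mech = NL/(AE) = 34300·1700/(551.5·209000) = 0.5058 mm.
δ_thermal = αLΔT = 11.2e-6·1700·14.3 = 0.2723 mm.
δ = δ_mech + δ_thermal = 0.7781 mm.

0.778 mm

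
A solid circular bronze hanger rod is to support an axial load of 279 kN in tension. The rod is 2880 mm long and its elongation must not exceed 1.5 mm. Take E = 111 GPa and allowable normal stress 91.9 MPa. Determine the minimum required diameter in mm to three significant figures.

78.4 mm

Required area A ≥ P/σ_allow = 279000/91.9 = 3036 mm².
For a solid circular section, d ≥ √(4A/π) = 62.17 mm.
Elongation limit: A ≥ PL/(Eδ_allow) = 279000·2880/(111000·1.5) = 4826 mm² ⇒ d ≥ 78.39 mm.
The elongation limit governs.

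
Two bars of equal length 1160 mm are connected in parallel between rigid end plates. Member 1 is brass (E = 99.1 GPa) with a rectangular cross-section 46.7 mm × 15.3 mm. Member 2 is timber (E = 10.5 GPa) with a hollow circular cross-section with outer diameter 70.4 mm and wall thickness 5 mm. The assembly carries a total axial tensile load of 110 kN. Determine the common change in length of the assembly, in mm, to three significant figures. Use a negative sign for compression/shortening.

A_1 = 714.5 mm².
A_2 = 1027 mm².
Equal strain + equilibrium ⇒ each member carries load in proportion to AE: A₁E₁ = 70810000 N, A₂E₂ = 10790000 N, ΣAE = 81590000 N.
δ = PL/ΣAE = 110000·1160/81590000 = 1.564 mm.

1.56 mm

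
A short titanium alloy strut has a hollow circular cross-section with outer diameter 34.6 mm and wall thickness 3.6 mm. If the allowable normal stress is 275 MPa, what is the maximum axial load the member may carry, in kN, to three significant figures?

96.4 kN

A = 350.6 mm².
P_max = σ_allow · A = 275 · 350.6 = 96420 N = 96.42 kN.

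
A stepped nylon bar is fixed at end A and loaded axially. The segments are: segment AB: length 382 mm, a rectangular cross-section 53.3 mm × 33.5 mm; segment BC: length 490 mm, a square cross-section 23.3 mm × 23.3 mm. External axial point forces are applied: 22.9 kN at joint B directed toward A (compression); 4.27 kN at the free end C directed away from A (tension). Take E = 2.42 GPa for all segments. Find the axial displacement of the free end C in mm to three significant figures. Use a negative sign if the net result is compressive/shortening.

Internal axial forces (sectioning from the free end, tension +): N_BC = 4.27 kN, N_AB = -18.63 kN.
A_AB = 1786 mm².
A_BC = 542.9 mm².
δ_AB = -18630·382/(1786·2420) = -1.647 mm
δ_BC = 4270·490/(542.9·2420) = 1.593 mm
δ = Σδ_i = -0.05442 mm.

-0.0544 mm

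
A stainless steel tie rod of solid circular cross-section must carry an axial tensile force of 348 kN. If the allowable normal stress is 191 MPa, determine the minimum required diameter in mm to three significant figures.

48.2 mm

Required area A ≥ P/σ_allow = 348000/191 = 1822 mm².
For a solid circular section, d ≥ √(4A/π) = 48.16 mm.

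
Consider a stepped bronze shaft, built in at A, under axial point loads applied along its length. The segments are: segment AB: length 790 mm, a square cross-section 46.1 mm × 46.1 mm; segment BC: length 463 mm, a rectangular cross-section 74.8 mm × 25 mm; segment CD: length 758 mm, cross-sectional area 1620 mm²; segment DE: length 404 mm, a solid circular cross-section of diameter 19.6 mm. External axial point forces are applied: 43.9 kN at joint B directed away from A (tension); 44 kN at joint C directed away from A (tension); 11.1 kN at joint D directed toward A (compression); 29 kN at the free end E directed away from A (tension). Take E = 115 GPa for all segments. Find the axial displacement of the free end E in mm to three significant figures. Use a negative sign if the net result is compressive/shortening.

0.886 mm

Internal axial forces (sectioning from the free end, tension +): N_DE = 29 kN, N_CD = 17.9 kN, N_BC = 61.9 kN, N_AB = 105.8 kN.
A_AB = 2125 mm².
A_BC = 1870 mm².
A_DE = 301.7 mm².
δ_AB = 105800·790/(2125·115000) = 0.342 mm
δ_BC = 61900·463/(1870·115000) = 0.1333 mm
δ_CD = 17900·758/(1620·115000) = 0.07283 mm
δ_DE = 29000·404/(301.7·115000) = 0.3377 mm
δ = Σδ_i = 0.8857 mm.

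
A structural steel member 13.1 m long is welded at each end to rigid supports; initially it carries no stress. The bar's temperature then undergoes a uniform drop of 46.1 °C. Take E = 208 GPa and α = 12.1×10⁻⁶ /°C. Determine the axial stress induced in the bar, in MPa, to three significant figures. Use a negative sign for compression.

116 MPa

Free thermal expansion αLΔT = 12.1e-6 · 13100 · -46.1 = -7.307 mm.
The walls impose strain ε = −(-7.307)/13100 = 5.5781e-04; σ = Eε = 208000 · 5.5781e-04 = 116 MPa.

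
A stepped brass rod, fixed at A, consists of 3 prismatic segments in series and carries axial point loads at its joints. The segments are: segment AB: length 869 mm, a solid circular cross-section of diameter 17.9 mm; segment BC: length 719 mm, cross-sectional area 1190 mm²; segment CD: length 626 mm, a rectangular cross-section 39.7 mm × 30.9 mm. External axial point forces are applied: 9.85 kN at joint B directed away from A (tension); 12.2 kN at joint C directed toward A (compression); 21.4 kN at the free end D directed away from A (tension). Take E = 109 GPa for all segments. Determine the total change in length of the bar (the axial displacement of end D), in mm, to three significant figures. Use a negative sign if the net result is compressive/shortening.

0.755 mm

Internal axial forces (sectioning from the free end, tension +): N_CD = 21.4 kN, N_BC = 9.2 kN, N_AB = 19.05 kN.
A_AB = 251.6 mm².
A_CD = 1227 mm².
δ_AB = 19050·869/(251.6·109000) = 0.6035 mm
δ_BC = 9200·719/(1190·109000) = 0.051 mm
δ_CD = 21400·626/(1227·109000) = 0.1002 mm
δ = Σδ_i = 0.7547 mm.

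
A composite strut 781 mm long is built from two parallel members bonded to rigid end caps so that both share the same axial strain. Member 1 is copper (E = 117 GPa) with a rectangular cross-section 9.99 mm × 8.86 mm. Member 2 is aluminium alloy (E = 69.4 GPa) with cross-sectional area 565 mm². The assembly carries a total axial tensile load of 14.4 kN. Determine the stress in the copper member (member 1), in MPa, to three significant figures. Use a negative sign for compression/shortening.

34.0 MPa

A_1 = 88.51 mm².
Equal strain + equilibrium ⇒ each member carries load in proportion to AE: A₁E₁ = 10360000 N, A₂E₂ = 39210000 N, ΣAE = 49570000 N.
σ₁ = P·E₁/ΣAE = 14400·117000/49570000 = 33.99 MPa.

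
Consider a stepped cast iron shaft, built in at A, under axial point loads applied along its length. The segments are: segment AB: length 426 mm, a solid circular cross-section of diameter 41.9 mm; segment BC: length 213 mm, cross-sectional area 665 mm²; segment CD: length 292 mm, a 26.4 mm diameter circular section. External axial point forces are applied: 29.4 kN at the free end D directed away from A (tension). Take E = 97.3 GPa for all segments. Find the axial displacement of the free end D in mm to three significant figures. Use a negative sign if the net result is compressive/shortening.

0.351 mm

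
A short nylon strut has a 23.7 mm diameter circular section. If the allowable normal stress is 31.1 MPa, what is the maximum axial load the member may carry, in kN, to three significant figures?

13.7 kN

A = 441.2 mm².
P_max = σ_allow · A = 31.1 · 441.2 = 13720 N = 13.72 kN.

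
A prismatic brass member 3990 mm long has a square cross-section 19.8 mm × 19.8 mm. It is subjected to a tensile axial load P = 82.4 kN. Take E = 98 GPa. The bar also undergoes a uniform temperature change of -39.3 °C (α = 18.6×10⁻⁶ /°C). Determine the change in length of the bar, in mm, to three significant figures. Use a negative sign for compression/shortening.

A = 392 mm².
δ_mech = NL/(AE) = 82400·3990/(392·98000) = 8.557 mm.
δ_thermal = αLΔT = 18.6e-6·3990·-39.3 = -2.917 mm.
δ = δ_mech + δ_thermal = 5.641 mm.

5.64 mm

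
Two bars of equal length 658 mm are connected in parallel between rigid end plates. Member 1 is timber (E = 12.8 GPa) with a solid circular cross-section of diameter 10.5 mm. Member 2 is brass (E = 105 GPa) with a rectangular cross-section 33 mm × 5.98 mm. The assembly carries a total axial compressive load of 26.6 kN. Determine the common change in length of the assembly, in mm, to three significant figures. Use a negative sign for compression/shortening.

-0.802 mm

A_1 = 86.59 mm².
A_2 = 197.3 mm².
Equal strain + equilibrium ⇒ each member carries load in proportion to AE: A₁E₁ = 1108000 N, A₂E₂ = 20720000 N, ΣAE = 21830000 N.
δ = PL/ΣAE = -26600·658/21830000 = -0.8018 mm.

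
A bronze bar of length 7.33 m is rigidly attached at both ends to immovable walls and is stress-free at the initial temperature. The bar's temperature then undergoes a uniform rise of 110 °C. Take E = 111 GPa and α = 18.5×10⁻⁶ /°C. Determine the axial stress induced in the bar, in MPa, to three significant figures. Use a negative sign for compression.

Free thermal expansion αLΔT = 18.5e-6 · 7330 · 110 = 14.92 mm.
The walls impose strain ε = −(14.92)/7330 = -2.0350e-03; σ = Eε = 111000 · -2.0350e-03 = -225.9 MPa.

-226 MPa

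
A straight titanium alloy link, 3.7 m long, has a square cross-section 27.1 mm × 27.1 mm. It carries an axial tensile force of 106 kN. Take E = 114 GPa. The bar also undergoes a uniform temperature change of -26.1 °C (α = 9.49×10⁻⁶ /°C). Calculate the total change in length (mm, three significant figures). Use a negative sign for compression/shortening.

A = 734.4 mm².
δ_mech = NL/(AE) = 106000·3700/(734.4·114000) = 4.685 mm.
δ_thermal = αLΔT = 9.49e-6·3700·-26.1 = -0.9164 mm.
δ = δ_mech + δ_thermal = 3.768 mm.

3.77 mm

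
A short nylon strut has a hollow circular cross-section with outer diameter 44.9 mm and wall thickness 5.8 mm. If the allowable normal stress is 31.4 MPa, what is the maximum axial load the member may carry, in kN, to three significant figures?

22.4 kN

A = 712.5 mm².
P_max = σ_allow · A = 31.4 · 712.5 = 22370 N = 22.37 kN.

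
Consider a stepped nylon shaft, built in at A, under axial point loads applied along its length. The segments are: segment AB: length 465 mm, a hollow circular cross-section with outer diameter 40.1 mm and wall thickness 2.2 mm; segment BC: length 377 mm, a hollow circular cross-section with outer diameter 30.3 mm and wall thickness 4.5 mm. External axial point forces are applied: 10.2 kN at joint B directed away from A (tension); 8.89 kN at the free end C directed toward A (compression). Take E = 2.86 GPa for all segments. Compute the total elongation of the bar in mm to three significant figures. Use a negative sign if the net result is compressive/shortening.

-2.40 mm

Internal axial forces (sectioning from the free end, tension +): N_BC = -8.89 kN, N_AB = 1.31 kN.
A_AB = 261.9 mm².
A_BC = 364.7 mm².
δ_AB = 1310·465/(261.9·2860) = 0.8131 mm
δ_BC = -8890·377/(364.7·2860) = -3.213 mm
δ = Σδ_i = -2.4 mm.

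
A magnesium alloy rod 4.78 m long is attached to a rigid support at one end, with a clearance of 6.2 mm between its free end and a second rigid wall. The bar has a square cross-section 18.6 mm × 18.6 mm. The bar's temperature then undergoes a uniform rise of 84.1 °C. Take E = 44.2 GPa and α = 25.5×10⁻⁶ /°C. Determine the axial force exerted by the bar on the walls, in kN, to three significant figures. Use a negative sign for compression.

-13.0 kN

Free thermal expansion αLΔT = 25.5e-6 · 4780 · 84.1 = 10.25 mm.
The walls engage after the gap closes; constrained expansion = 10.25 − 6.2 = 4.051 mm.
The walls impose strain ε = −(4.051)/4780 = -8.4748e-04; σ = Eε = 44200 · -8.4748e-04 = -37.46 MPa.
Wall reaction R = σ·A = -37.46·346 = -12960 N = -12.96 kN.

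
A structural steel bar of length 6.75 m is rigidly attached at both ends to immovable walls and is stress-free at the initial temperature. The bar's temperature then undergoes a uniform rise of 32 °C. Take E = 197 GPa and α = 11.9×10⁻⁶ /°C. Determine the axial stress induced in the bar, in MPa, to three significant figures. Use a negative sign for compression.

-75.0 MPa

Free thermal expansion αLΔT = 11.9e-6 · 6750 · 32 = 2.57 mm.
The walls impose strain ε = −(2.57)/6750 = -3.8080e-04; σ = Eε = 197000 · -3.8080e-04 = -75.02 MPa.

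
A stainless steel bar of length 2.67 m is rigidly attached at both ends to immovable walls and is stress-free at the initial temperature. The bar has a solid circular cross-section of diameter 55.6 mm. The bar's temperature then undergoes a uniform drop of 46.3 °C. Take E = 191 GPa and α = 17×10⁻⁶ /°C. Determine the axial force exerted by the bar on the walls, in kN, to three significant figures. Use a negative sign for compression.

Free thermal expansion αLΔT = 17e-6 · 2670 · -46.3 = -2.102 mm.
The walls impose strain ε = −(-2.102)/2670 = 7.8710e-04; σ = Eε = 191000 · 7.8710e-04 = 150.3 MPa.
Wall reaction R = σ·A = 150.3·2428 = 365000 N = 365 kN.

365 kN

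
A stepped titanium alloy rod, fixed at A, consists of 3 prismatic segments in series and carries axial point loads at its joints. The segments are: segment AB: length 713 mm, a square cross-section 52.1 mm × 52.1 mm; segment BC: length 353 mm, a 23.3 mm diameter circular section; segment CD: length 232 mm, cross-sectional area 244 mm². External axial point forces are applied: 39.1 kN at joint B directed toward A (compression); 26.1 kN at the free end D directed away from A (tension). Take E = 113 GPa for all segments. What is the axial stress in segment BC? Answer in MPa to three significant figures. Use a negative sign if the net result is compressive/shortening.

61.2 MPa

Internal axial forces (sectioning from the free end, tension +): N_CD = 26.1 kN, N_BC = 26.1 kN, N_AB = -13 kN.
A_BC = 426.4 mm².
σ_BC = N_BC/A_BC = 26100/426.4 = 61.21 MPa.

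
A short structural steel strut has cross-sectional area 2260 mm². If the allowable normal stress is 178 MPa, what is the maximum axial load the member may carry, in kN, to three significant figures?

402 kN

P_max = σ_allow · A = 178 · 2260 = 402300 N = 402.3 kN.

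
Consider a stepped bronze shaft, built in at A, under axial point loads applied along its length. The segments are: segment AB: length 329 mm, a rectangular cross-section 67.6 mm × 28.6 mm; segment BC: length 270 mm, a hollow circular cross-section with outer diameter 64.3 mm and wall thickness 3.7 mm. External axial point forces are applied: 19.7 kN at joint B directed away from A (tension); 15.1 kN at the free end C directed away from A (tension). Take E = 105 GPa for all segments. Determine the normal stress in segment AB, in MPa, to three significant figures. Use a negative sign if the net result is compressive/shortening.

Internal axial forces (sectioning from the free end, tension +): N_BC = 15.1 kN, N_AB = 34.8 kN.
A_AB = 1933 mm².
σ_AB = N_AB/A_AB = 34800/1933 = 18 MPa.

18.0 MPa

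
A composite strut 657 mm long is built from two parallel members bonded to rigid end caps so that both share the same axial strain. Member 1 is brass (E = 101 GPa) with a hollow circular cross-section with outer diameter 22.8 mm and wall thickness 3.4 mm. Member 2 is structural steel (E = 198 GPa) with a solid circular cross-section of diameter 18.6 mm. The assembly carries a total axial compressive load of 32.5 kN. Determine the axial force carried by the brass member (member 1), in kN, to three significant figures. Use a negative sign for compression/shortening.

A_1 = 207.2 mm².
A_2 = 271.7 mm².
Equal strain + equilibrium ⇒ each member carries load in proportion to AE: A₁E₁ = 20930000 N, A₂E₂ = 53800000 N, ΣAE = 74730000 N.
F₁ = P·A₁E₁/ΣAE = -32500·20930000/74730000 = -9102 N.

-9.10 kN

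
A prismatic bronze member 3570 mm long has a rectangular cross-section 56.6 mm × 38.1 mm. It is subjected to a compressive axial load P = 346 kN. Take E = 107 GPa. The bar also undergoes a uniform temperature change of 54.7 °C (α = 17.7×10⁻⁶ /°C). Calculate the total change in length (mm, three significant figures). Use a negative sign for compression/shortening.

A = 2156 mm².
δ_mech = NL/(AE) = -346000·3570/(2156·107000) = -5.353 mm.
δ_thermal = αLΔT = 17.7e-6·3570·54.7 = 3.456 mm.
δ = δ_mech + δ_thermal = -1.897 mm.

-1.90 mm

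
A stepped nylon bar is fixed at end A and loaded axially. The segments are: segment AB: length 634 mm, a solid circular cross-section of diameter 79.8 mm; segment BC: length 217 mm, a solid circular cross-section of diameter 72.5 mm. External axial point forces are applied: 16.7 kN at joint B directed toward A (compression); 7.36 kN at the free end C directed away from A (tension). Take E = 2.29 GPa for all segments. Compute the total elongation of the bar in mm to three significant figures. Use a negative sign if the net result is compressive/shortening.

Internal axial forces (sectioning from the free end, tension +): N_BC = 7.36 kN, N_AB = -9.34 kN.
A_AB = 5001 mm².
A_BC = 4128 mm².
δ_AB = -9340·634/(5001·2290) = -0.517 mm
δ_BC = 7360·217/(4128·2290) = 0.1689 mm
δ = Σδ_i = -0.3481 mm.

-0.348 mm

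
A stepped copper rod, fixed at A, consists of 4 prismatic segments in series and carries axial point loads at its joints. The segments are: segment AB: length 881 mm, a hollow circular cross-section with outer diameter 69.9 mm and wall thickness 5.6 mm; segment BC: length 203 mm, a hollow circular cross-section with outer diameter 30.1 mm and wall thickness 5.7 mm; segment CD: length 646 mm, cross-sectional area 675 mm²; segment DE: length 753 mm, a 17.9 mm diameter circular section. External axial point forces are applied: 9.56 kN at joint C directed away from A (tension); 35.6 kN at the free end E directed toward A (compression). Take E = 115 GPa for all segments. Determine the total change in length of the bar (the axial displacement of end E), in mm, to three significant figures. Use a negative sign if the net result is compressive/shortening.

-1.50 mm

Internal axial forces (sectioning from the free end, tension +): N_DE = -35.6 kN, N_CD = -35.6 kN, N_BC = -26.04 kN, N_AB = -26.04 kN.
A_AB = 1131 mm².
A_BC = 436.9 mm².
A_DE = 251.6 mm².
δ_AB = -26040·881/(1131·115000) = -0.1763 mm
δ_BC = -26040·203/(436.9·115000) = -0.1052 mm
δ_CD = -35600·646/(675·115000) = -0.2963 mm
δ_DE = -35600·753/(251.6·115000) = -0.9263 mm
δ = Σδ_i = -1.504 mm.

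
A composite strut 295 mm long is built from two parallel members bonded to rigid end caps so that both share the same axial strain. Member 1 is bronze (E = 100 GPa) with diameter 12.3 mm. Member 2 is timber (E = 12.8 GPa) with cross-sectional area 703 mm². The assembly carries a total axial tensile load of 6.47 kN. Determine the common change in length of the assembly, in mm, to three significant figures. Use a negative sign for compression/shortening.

A_1 = 118.8 mm².
Equal strain + equilibrium ⇒ each member carries load in proportion to AE: A₁E₁ = 11880000 N, A₂E₂ = 8998000 N, ΣAE = 20880000 N.
δ = PL/ΣAE = 6470·295/20880000 = 0.09141 mm.

0.0914 mm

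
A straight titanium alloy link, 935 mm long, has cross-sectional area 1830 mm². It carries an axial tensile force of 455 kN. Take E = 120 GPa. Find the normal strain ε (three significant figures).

σ = N/A = 248.6 MPa; ε = σ/E = 248.6/120000 = 2.072e-03.

0.00207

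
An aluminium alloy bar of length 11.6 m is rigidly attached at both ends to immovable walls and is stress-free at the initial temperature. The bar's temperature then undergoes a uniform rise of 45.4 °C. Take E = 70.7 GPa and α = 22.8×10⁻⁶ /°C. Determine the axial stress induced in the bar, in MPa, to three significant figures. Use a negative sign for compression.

-73.2 MPa

Free thermal expansion αLΔT = 22.8e-6 · 11600 · 45.4 = 12.01 mm.
The walls impose strain ε = −(12.01)/11600 = -1.0351e-03; σ = Eε = 70700 · -1.0351e-03 = -73.18 MPa.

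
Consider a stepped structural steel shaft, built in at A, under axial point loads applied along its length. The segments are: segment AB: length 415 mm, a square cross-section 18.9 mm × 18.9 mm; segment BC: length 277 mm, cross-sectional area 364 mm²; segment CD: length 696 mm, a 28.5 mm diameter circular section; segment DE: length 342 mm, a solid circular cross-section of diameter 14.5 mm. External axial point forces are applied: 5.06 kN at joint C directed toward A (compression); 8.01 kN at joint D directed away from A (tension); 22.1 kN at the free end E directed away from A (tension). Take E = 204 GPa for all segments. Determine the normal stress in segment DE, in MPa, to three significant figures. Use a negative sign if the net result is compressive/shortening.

134 MPa

Internal axial forces (sectioning from the free end, tension +): N_DE = 22.1 kN, N_CD = 30.11 kN, N_BC = 25.05 kN, N_AB = 25.05 kN.
A_DE = 165.1 mm².
σ_DE = N_DE/A_DE = 22100/165.1 = 133.8 MPa.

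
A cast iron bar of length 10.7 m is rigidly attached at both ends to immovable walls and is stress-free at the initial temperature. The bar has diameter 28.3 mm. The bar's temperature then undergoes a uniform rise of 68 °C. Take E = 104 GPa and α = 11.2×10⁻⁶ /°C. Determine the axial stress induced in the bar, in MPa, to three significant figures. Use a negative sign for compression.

Free thermal expansion αLΔT = 11.2e-6 · 10700 · 68 = 8.149 mm.
The walls impose strain ε = −(8.149)/10700 = -7.6160e-04; σ = Eε = 104000 · -7.6160e-04 = -79.21 MPa.

-79.2 MPa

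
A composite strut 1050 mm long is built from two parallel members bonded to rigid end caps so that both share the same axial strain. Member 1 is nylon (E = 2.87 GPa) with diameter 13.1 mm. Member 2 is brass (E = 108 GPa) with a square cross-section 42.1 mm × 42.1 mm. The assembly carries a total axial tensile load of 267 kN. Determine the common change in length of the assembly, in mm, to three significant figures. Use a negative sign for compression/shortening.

1.46 mm

A_1 = 134.8 mm².
A_2 = 1772 mm².
Equal strain + equilibrium ⇒ each member carries load in proportion to AE: A₁E₁ = 386800 N, A₂E₂ = 191400000 N, ΣAE = 191800000 N.
δ = PL/ΣAE = 267000·1050/191800000 = 1.462 mm.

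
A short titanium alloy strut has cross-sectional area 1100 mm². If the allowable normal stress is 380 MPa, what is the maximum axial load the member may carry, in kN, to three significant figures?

P_max = σ_allow · A = 380 · 1100 = 418000 N = 418 kN.

418 kN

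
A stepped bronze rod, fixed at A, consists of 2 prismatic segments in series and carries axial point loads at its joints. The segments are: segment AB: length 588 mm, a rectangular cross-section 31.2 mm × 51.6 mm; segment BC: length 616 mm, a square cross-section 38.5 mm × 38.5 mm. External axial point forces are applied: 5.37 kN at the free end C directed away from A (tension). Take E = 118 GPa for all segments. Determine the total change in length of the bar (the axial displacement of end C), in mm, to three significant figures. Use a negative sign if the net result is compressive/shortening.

0.0355 mm

Internal axial forces (sectioning from the free end, tension +): N_BC = 5.37 kN, N_AB = 5.37 kN.
A_AB = 1610 mm².
A_BC = 1482 mm².
δ_AB = 5370·588/(1610·118000) = 0.01662 mm
δ_BC = 5370·616/(1482·118000) = 0.01891 mm
δ = Σδ_i = 0.03553 mm.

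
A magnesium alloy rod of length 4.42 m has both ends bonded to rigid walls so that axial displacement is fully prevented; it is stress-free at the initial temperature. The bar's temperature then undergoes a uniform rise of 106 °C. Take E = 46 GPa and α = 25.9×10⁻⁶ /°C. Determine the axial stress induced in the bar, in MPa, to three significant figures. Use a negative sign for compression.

-126 MPa

Free thermal expansion αLΔT = 25.9e-6 · 4420 · 106 = 12.13 mm.
The walls impose strain ε = −(12.13)/4420 = -2.7454e-03; σ = Eε = 46000 · -2.7454e-03 = -126.3 MPa.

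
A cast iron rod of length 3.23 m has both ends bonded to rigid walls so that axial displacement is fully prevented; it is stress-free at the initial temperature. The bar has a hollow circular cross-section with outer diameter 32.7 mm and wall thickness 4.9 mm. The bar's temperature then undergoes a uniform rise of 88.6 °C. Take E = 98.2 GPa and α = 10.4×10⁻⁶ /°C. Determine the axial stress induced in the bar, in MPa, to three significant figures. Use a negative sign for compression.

Free thermal expansion αLΔT = 10.4e-6 · 3230 · 88.6 = 2.976 mm.
The walls impose strain ε = −(2.976)/3230 = -9.2144e-04; σ = Eε = 98200 · -9.2144e-04 = -90.49 MPa.

-90.5 MPa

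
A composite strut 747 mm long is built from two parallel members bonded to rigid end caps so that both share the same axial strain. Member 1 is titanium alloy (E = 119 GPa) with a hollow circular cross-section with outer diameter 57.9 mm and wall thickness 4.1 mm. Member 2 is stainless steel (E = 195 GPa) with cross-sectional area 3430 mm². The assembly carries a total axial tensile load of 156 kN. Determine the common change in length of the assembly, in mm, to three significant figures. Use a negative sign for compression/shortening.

0.155 mm

A_1 = 693 mm².
Equal strain + equilibrium ⇒ each member carries load in proportion to AE: A₁E₁ = 82460000 N, A₂E₂ = 668800000 N, ΣAE = 751300000 N.
δ = PL/ΣAE = 156000·747/751300000 = 0.1551 mm.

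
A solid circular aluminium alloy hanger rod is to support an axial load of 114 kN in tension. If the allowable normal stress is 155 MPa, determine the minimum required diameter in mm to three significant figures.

30.6 mm

Required area A ≥ P/σ_allow = 114000/155 = 735.5 mm².
For a solid circular section, d ≥ √(4A/π) = 30.6 mm.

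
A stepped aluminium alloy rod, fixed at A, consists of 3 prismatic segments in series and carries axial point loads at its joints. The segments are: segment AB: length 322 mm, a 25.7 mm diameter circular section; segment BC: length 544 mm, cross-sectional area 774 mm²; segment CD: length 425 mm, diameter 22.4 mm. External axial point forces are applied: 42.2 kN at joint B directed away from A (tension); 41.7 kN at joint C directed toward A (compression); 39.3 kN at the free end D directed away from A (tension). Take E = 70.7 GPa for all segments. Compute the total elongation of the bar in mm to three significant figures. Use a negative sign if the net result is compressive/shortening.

Internal axial forces (sectioning from the free end, tension +): N_CD = 39.3 kN, N_BC = -2.4 kN, N_AB = 39.8 kN.
A_AB = 518.7 mm².
A_CD = 394.1 mm².
δ_AB = 39800·322/(518.7·70700) = 0.3494 mm
δ_BC = -2400·544/(774·70700) = -0.02386 mm
δ_CD = 39300·425/(394.1·70700) = 0.5995 mm
δ = Σδ_i = 0.9251 mm.

0.925 mm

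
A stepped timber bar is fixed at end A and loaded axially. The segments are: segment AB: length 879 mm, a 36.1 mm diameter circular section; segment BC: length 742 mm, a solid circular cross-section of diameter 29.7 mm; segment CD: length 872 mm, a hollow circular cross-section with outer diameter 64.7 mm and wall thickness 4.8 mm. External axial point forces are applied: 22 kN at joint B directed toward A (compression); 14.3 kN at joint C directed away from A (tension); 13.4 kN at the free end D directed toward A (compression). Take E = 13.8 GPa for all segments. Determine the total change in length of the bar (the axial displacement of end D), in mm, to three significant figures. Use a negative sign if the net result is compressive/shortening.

-2.18 mm

Internal axial forces (sectioning from the free end, tension +): N_CD = -13.4 kN, N_BC = 0.9 kN, N_AB = -21.1 kN.
A_AB = 1024 mm².
A_BC = 692.8 mm².
A_CD = 903.3 mm².
δ_AB = -21100·879/(1024·13800) = -1.313 mm
δ_BC = 900·742/(692.8·13800) = 0.06985 mm
δ_CD = -13400·872/(903.3·13800) = -0.9374 mm
δ = Σδ_i = -2.181 mm.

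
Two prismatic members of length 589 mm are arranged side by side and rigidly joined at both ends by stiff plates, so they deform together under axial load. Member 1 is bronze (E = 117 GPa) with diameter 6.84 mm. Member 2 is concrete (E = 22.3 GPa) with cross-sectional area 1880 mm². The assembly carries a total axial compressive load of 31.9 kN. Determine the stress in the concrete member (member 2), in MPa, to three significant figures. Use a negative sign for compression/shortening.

-15.4 MPa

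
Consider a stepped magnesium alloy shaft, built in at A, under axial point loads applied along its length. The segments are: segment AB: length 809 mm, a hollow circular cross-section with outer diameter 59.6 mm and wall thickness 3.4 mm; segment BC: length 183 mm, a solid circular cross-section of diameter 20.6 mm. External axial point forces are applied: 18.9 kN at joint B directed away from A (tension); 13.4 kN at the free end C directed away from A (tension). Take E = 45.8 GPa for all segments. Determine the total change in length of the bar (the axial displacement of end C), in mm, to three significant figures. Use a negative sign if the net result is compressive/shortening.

1.11 mm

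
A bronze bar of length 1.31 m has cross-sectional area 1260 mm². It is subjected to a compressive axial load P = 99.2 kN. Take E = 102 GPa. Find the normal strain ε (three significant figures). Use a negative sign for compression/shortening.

σ = N/A = -78.73 MPa; ε = σ/E = -78.73/102000 = -7.719e-04.

-7.72e-04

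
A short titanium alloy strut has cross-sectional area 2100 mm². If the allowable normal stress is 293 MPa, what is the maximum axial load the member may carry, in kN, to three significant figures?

615 kN

P_max = σ_allow · A = 293 · 2100 = 615300 N = 615.3 kN.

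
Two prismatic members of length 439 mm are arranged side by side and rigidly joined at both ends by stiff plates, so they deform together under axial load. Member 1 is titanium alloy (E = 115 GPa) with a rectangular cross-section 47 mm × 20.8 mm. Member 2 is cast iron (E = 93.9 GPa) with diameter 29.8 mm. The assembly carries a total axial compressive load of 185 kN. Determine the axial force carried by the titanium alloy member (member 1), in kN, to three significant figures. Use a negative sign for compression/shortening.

A_1 = 977.6 mm².
A_2 = 697.5 mm².
Equal strain + equilibrium ⇒ each member carries load in proportion to AE: A₁E₁ = 112400000 N, A₂E₂ = 65490000 N, ΣAE = 177900000 N.
F₁ = P·A₁E₁/ΣAE = -185000·112400000/177900000 = -116900 N.

-117 kN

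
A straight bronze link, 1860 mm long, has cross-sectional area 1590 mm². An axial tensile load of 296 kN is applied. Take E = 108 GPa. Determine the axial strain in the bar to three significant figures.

σ = N/A = 186.2 MPa; ε = σ/E = 186.2/108000 = 1.724e-03.

0.00172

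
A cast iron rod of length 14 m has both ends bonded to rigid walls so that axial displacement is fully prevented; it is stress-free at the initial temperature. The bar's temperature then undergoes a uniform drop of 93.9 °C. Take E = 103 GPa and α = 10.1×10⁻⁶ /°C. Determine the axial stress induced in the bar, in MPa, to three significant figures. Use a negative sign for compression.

Free thermal expansion αLΔT = 10.1e-6 · 14000 · -93.9 = -13.28 mm.
The walls impose strain ε = −(-13.28)/14000 = 9.4839e-04; σ = Eε = 103000 · 9.4839e-04 = 97.68 MPa.

97.7 MPa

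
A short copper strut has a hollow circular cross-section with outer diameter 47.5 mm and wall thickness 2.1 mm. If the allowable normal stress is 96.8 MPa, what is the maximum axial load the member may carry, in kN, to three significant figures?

29.0 kN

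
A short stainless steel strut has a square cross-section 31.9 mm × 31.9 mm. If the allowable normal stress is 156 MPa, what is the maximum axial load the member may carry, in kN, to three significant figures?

A = 1018 mm².
P_max = σ_allow · A = 156 · 1018 = 158700 N = 158.7 kN.

159 kN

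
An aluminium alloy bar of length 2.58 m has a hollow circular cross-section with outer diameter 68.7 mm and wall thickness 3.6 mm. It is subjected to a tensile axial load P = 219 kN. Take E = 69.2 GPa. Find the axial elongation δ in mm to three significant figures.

A = 736.3 mm².
δ_mech = NL/(AE) = 219000·2580/(736.3·69200) = 11.09 mm.

11.1 mm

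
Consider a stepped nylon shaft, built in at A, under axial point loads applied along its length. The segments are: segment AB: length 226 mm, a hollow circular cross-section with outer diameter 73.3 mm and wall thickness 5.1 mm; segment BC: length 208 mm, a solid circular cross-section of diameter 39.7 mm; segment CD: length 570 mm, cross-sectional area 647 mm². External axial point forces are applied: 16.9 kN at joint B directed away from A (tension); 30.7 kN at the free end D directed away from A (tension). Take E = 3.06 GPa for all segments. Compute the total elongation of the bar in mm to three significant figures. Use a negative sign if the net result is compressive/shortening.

13.7 mm

Internal axial forces (sectioning from the free end, tension +): N_CD = 30.7 kN, N_BC = 30.7 kN, N_AB = 47.6 kN.
A_AB = 1093 mm².
A_BC = 1238 mm².
δ_AB = 47600·226/(1093·3060) = 3.217 mm
δ_BC = 30700·208/(1238·3060) = 1.686 mm
δ_CD = 30700·570/(647·3060) = 8.839 mm
δ = Σδ_i = 13.74 mm.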